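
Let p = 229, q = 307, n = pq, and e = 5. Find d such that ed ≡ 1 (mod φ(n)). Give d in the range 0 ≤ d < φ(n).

φ(n) = (p−1)(q−1) = 228·306 = 69768.
Need d with 5·d ≡ 1 (mod 69768). Apply the extended Euclidean algorithm:
69768 = 13953·5 + 3
5 = 1·3 + 2
3 = 1·2 + 1
2 = 2·1 + 0
Back-substitute:
1 = 3 − 2
1 = −5 + 2·3
1 = 2·69768 − 27907·5
So 5·(-27907) ≡ 1 (mod 69768), hence d ≡ -27907 ≡ 41861 (mod 69768).

41861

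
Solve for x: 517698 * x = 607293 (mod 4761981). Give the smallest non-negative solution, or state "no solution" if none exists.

First find gcd(517698, 4761981):
4761981 = 9·517698 + 102699
517698 = 5·102699 + 4203
102699 = 24·4203 + 1827
4203 = 2·1827 + 549
1827 = 3·549 + 180
549 = 3·180 + 9
180 = 20·9 + 0
gcd = 9 and 9 | 607293, so solutions exist. Divide through by 9: 57522x ≡ 67477 (mod 529109).
Now find 57522⁻¹ mod 529109:
529109 = 9×57522 + 11411
57522 = 5×11411 + 467
11411 = 24×467 + 203
467 = 2×203 + 61
203 = 3×61 + 20
61 = 3×20 + 1
20 = 20×1 + 0
Back-substitute:
1 = 61 − 3·20
1 = −3·203 + 10·61
1 = 10·467 − 23·203
1 = −23·11411 + 562·467
1 = 562·57522 − 2833·11411
1 = −2833·529109 + 26059·57522
So 57522⁻¹ ≡ 26059 (mod 529109).
Then x ≡ 26059·67477 ≡ 153936 (mod 529109); the smallest non-negative solution is x = 153936.

153936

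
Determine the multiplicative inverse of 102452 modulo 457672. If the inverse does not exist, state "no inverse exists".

Euclidean algorithm on 457672, 102452:
457672 = 4·102452 + 47864
102452 = 2·47864 + 6724
47864 = 7·6724 + 796
6724 = 8·796 + 356
796 = 2·356 + 84
356 = 4·84 + 20
84 = 4·20 + 4
20 = 5·4 + 0
gcd(102452, 457672) = 4 ≠ 1, so 102452 has no multiplicative inverse modulo 457672.

no inverse exists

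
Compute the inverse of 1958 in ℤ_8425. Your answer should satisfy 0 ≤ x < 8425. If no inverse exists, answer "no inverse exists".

Run Euclid on (8425, 1958):
8425 = 4·1958 + 593
1958 = 3·593 + 179
593 = 3·179 + 56
179 = 3·56 + 11
56 = 5·11 + 1
11 = 11·1 + 0
Since gcd(1958, 8425) = 1, back-substitute to write 1 as a combination:
1 = 56 − 5·11
1 = −5·179 + 16·56
1 = 16·593 − 53·179
1 = −53·1958 + 175·593
1 = 175·8425 − 753·1958
Thus 1958·(-753) ≡ 1 (mod 8425); reducing, -753 mod 8425 = 7672.

7672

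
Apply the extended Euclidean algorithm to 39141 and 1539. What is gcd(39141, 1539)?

9

Euclidean algorithm:
39141 = 25*1539 + 666
1539 = 2*666 + 207
666 = 3*207 + 45
207 = 4*45 + 27
45 = 1*27 + 18
27 = 1*18 + 9
18 = 2*9 + 0
gcd(39141, 1539) = 9.
Back-substituting:
9 = 27 − 18
9 = −45 + 2·27
9 = 2·207 − 9·45
9 = −9·666 + 29·207
9 = 29·1539 − 67·666
9 = −67·39141 + 1704·1539
So 9 = (-67)·39141 + (1704)·1539.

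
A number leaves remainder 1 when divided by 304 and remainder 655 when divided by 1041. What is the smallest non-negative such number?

2737

Write x = 1 + 304·k. Then 304·k ≡ 655 − 1 ≡ 654 (mod 1041).
Need 304⁻¹ mod 1041. Extended Euclid on (1041, 304):
1041 = 3×304 + 129
304 = 2×129 + 46
129 = 2×46 + 37
46 = 1×37 + 9
37 = 4×9 + 1
9 = 9×1 + 0
Back-substitute:
1 = 37 − 4·9
1 = −4·46 + 5·37
1 = 5·129 − 14·46
1 = −14·304 + 33·129
1 = 33·1041 − 113·304
304⁻¹ ≡ 928 (mod 1041), so k ≡ 928·654 ≡ 9 (mod 1041).
x = 1 + 304·9 = 2737.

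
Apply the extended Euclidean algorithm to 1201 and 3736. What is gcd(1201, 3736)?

Apply Euclid's algorithm to 3736 and 1201:
3736 = 3×1201 + 133
1201 = 9×133 + 4
133 = 33×4 + 1
4 = 4×1 + 0
gcd(1201, 3736) = 1.
Back-substituting:
1 = 133 − 33·4
1 = −33·1201 + 298·133
1 = 298·3736 − 927·1201
So 1 = (298)·3736 + (-927)·1201.

1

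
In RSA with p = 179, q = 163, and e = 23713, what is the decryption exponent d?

17905

φ(n) = (p−1)(q−1) = 178·162 = 28836.
Need d with 23713·d ≡ 1 (mod 28836). Apply the extended Euclidean algorithm:
28836 = 1×23713 + 5123
23713 = 4×5123 + 3221
5123 = 1×3221 + 1902
3221 = 1×1902 + 1319
1902 = 1×1319 + 583
1319 = 2×583 + 153
583 = 3×153 + 124
153 = 1×124 + 29
124 = 4×29 + 8
29 = 3×8 + 5
8 = 1×5 + 3
5 = 1×3 + 2
3 = 1×2 + 1
2 = 2×1 + 0
Back-substitute:
1 = 3 − 2
1 = −5 + 2·3
1 = 2·8 − 3·5
1 = −3·29 + 11·8
1 = 11·124 − 47·29
1 = −47·153 + 58·124
1 = 58·583 − 221·153
1 = −221·1319 + 500·583
1 = 500·1902 − 721·1319
1 = −721·3221 + 1221·1902
1 = 1221·5123 − 1942·3221
1 = −1942·23713 + 8989·5123
1 = 8989·28836 − 10931·23713
So 23713·(-10931) ≡ 1 (mod 28836), hence d ≡ -10931 ≡ 17905 (mod 28836).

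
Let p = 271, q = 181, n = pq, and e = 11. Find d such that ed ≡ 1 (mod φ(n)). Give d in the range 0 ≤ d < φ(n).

22091

φ(n) = (p−1)(q−1) = 270·180 = 48600.
Need d with 11·d ≡ 1 (mod 48600). Apply the extended Euclidean algorithm:
48600 = 4418×11 + 2
11 = 5×2 + 1
2 = 2×1 + 0
Back-substitute:
1 = 11 − 5·2
1 = −5·48600 + 22091·11
So 11·22091 ≡ 1 (mod 48600), hence d = 22091.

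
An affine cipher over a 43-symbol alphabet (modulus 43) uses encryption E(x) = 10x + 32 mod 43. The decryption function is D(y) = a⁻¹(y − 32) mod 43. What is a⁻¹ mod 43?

gcd(43, 10) by repeated division:
43 = 4×10 + 3
10 = 3×3 + 1
3 = 3×1 + 0
The gcd is 1. Working backward:
1 = 10 − 3·3
1 = −3·43 + 13·10
So 10·13 ≡ 1 (mod 43).

13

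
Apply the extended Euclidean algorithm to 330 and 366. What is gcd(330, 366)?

6

Apply Euclid's algorithm to 366 and 330:
366 = 1·330 + 36
330 = 9·36 + 6
36 = 6·6 + 0
gcd(330, 366) = 6.
Back-substituting:
6 = 330 − 9·36
6 = −9·366 + 10·330
So 6 = (-9)·366 + (10)·330.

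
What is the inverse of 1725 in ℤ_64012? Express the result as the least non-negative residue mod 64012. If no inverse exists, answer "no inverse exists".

16773

Run Euclid on (64012, 1725):
64012 = 37·1725 + 187
1725 = 9·187 + 42
187 = 4·42 + 19
42 = 2·19 + 4
19 = 4·4 + 3
4 = 1·3 + 1
3 = 3·1 + 0
gcd = 1, so the inverse exists. Back-substitute:
1 = 4 − 3
1 = −19 + 5·4
1 = 5·42 − 11·19
1 = −11·187 + 49·42
1 = 49·1725 − 452·187
1 = −452·64012 + 16773·1725
So 1725·16773 ≡ 1 (mod 64012).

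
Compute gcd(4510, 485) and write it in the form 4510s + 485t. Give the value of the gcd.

Euclidean algorithm:
4510 = 9×485 + 145
485 = 3×145 + 50
145 = 2×50 + 45
50 = 1×45 + 5
45 = 9×5 + 0
gcd(4510, 485) = 5.
Working backward:
5 = 50 − 45
5 = −145 + 3·50
5 = 3·485 − 10·145
5 = −10·4510 + 93·485
So 5 = (-10)·4510 + (93)·485.

5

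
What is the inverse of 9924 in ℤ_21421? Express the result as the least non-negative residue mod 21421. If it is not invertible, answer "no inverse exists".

5774

gcd(21421, 9924) by repeated division:
21421 = 2*9924 + 1573
9924 = 6*1573 + 486
1573 = 3*486 + 115
486 = 4*115 + 26
115 = 4*26 + 11
26 = 2*11 + 4
11 = 2*4 + 3
4 = 1*3 + 1
3 = 3*1 + 0
Since gcd(9924, 21421) = 1, back-substitute to write 1 as a combination:
1 = 4 − 3
1 = −11 + 3·4
1 = 3·26 − 7·11
1 = −7·115 + 31·26
1 = 31·486 − 131·115
1 = −131·1573 + 424·486
1 = 424·9924 − 2675·1573
1 = −2675·21421 + 5774·9924
So 9924·5774 ≡ 1 (mod 21421).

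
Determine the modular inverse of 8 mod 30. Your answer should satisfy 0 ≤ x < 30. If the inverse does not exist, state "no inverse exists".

no inverse exists

Euclidean algorithm on 30, 8:
30 = 3×8 + 6
8 = 1×6 + 2
6 = 3×2 + 0
The gcd is 2, not 1, hence no inverse exists.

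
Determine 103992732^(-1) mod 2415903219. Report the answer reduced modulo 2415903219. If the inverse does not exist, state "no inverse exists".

Euclidean algorithm on 2415903219, 103992732:
2415903219 = 23×103992732 + 24070383
103992732 = 4×24070383 + 7711200
24070383 = 3×7711200 + 936783
7711200 = 8×936783 + 216936
936783 = 4×216936 + 69039
216936 = 3×69039 + 9819
69039 = 7×9819 + 306
9819 = 32×306 + 27
306 = 11×27 + 9
27 = 3×9 + 0
gcd(103992732, 2415903219) = 9 ≠ 1, so 103992732 has no multiplicative inverse modulo 2415903219.

no inverse exists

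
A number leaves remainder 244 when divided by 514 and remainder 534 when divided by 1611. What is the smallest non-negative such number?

Write x = 244 + 514·k. Then 514·k ≡ 534 − 244 ≡ 290 (mod 1611).
Need 514⁻¹ mod 1611. Extended Euclid on (1611, 514):
1611 = 3·514 + 69
514 = 7·69 + 31
69 = 2·31 + 7
31 = 4·7 + 3
7 = 2·3 + 1
3 = 3·1 + 0
Back-substitute:
1 = 7 − 2·3
1 = −2·31 + 9·7
1 = 9·69 − 20·31
1 = −20·514 + 149·69
1 = 149·1611 − 467·514
514⁻¹ ≡ 1144 (mod 1611), so k ≡ 1144·290 ≡ 1505 (mod 1611).
x = 244 + 514·1505 = 773814.

773814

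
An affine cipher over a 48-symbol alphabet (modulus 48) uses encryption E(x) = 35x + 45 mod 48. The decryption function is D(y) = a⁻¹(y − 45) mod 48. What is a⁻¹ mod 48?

11

Run Euclid on (48, 35):
48 = 1×35 + 13
35 = 2×13 + 9
13 = 1×9 + 4
9 = 2×4 + 1
4 = 4×1 + 0
Since gcd(35, 48) = 1, back-substitute to write 1 as a combination:
1 = 9 − 2·4
1 = −2·13 + 3·9
1 = 3·35 − 8·13
1 = −8·48 + 11·35
So 35·11 ≡ 1 (mod 48).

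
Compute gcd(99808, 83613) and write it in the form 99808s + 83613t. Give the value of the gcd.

1

Euclidean algorithm:
99808 = 1*83613 + 16195
83613 = 5*16195 + 2638
16195 = 6*2638 + 367
2638 = 7*367 + 69
367 = 5*69 + 22
69 = 3*22 + 3
22 = 7*3 + 1
3 = 3*1 + 0
gcd(99808, 83613) = 1.
Working backward:
1 = 22 − 7·3
1 = −7·69 + 22·22
1 = 22·367 − 117·69
1 = −117·2638 + 841·367
1 = 841·16195 − 5163·2638
1 = −5163·83613 + 26656·16195
1 = 26656·99808 − 31819·83613
So 1 = (26656)·99808 + (-31819)·83613.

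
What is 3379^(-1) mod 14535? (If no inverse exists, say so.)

10969

Apply the Euclidean algorithm to 14535 and 3379:
14535 = 4×3379 + 1019
3379 = 3×1019 + 322
1019 = 3×322 + 53
322 = 6×53 + 4
53 = 13×4 + 1
4 = 4×1 + 0
The gcd is 1. Working backward:
1 = 53 − 13·4
1 = −13·322 + 79·53
1 = 79·1019 − 250·322
1 = −250·3379 + 829·1019
1 = 829·14535 − 3566·3379
Thus 3379·(-3566) ≡ 1 (mod 14535); reducing, -3566 mod 14535 = 10969.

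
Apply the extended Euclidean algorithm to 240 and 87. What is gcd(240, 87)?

Apply Euclid's algorithm to 240 and 87:
240 = 2·87 + 66
87 = 1·66 + 21
66 = 3·21 + 3
21 = 7·3 + 0
gcd(240, 87) = 3.
Express as a combination:
3 = 66 − 3·21
3 = −3·87 + 4·66
3 = 4·240 − 11·87
So 3 = (4)·240 + (-11)·87.

3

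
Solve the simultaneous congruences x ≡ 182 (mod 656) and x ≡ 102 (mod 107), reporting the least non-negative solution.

Write x = 182 + 656·k. Then 656·k ≡ 102 − 182 ≡ 27 (mod 107).
Need 656⁻¹ mod 107. Extended Euclid on (107, 14):
107 = 7×14 + 9
14 = 1×9 + 5
9 = 1×5 + 4
5 = 1×4 + 1
4 = 4×1 + 0
Back-substitute:
1 = 5 − 4
1 = −9 + 2·5
1 = 2·14 − 3·9
1 = −3·107 + 23·14
656⁻¹ ≡ 23 (mod 107), so k ≡ 23·27 ≡ 86 (mod 107).
x = 182 + 656·86 = 56598.

56598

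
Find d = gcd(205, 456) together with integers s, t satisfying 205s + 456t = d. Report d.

1

Euclidean algorithm:
456 = 2×205 + 46
205 = 4×46 + 21
46 = 2×21 + 4
21 = 5×4 + 1
4 = 4×1 + 0
gcd(205, 456) = 1.
Back-substituting:
1 = 21 − 5·4
1 = −5·46 + 11·21
1 = 11·205 − 49·46
1 = −49·456 + 109·205
So 1 = (-49)·456 + (109)·205.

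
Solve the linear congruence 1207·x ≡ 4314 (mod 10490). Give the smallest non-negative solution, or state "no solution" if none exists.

3732

First find gcd(1207, 10490):
10490 = 8·1207 + 834
1207 = 1·834 + 373
834 = 2·373 + 88
373 = 4·88 + 21
88 = 4·21 + 4
21 = 5·4 + 1
4 = 4·1 + 0
gcd = 1, so a unique solution mod 10490 exists.
Back-substitute for the Bézout coefficients:
1 = 21 − 5·4
1 = −5·88 + 21·21
1 = 21·373 − 89·88
1 = −89·834 + 199·373
1 = 199·1207 − 288·834
1 = −288·10490 + 2503·1207
So 1207·(2503) ≡ 1 (mod 10490), giving 1207⁻¹ ≡ 2503.
x ≡ 1207⁻¹·4314 ≡ 2503·4314 ≡ 3732 (mod 10490).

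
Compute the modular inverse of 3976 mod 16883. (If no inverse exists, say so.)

11537

Apply the Euclidean algorithm to 16883 and 3976:
16883 = 4×3976 + 979
3976 = 4×979 + 60
979 = 16×60 + 19
60 = 3×19 + 3
19 = 6×3 + 1
3 = 3×1 + 0
Since gcd(3976, 16883) = 1, back-substitute to write 1 as a combination:
1 = 19 − 6·3
1 = −6·60 + 19·19
1 = 19·979 − 310·60
1 = −310·3976 + 1259·979
1 = 1259·16883 − 5346·3976
Hence 3976⁻¹ ≡ -5346 ≡ 11537 (mod 16883).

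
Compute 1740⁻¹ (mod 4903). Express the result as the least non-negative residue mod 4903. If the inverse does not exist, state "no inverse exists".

4207

Extended Euclidean algorithm:
4903 = 2·1740 + 1423
1740 = 1·1423 + 317
1423 = 4·317 + 155
317 = 2·155 + 7
155 = 22·7 + 1
7 = 7·1 + 0
The gcd is 1. Working backward:
1 = 155 − 22·7
1 = −22·317 + 45·155
1 = 45·1423 − 202·317
1 = −202·1740 + 247·1423
1 = 247·4903 − 696·1740
Hence 1740⁻¹ ≡ -696 ≡ 4207 (mod 4903).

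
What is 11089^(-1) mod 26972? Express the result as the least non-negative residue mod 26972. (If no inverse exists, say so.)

Apply the Euclidean algorithm to 26972 and 11089:
26972 = 2·11089 + 4794
11089 = 2·4794 + 1501
4794 = 3·1501 + 291
1501 = 5·291 + 46
291 = 6·46 + 15
46 = 3·15 + 1
15 = 15·1 + 0
Since gcd(11089, 26972) = 1, back-substitute to write 1 as a combination:
1 = 46 − 3·15
1 = −3·291 + 19·46
1 = 19·1501 − 98·291
1 = −98·4794 + 313·1501
1 = 313·11089 − 724·4794
1 = −724·26972 + 1761·11089
So 11089·1761 ≡ 1 (mod 26972).

1761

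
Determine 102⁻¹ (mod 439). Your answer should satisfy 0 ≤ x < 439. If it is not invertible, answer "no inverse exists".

99

gcd(439, 102) by repeated division:
439 = 4·102 + 31
102 = 3·31 + 9
31 = 3·9 + 4
9 = 2·4 + 1
4 = 4·1 + 0
gcd = 1, so the inverse exists. Back-substitute:
1 = 9 − 2·4
1 = −2·31 + 7·9
1 = 7·102 − 23·31
1 = −23·439 + 99·102
So 102·99 ≡ 1 (mod 439).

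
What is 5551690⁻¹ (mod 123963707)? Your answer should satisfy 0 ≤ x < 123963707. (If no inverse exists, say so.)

gcd(123963707, 5551690) by repeated division:
123963707 = 22*5551690 + 1826527
5551690 = 3*1826527 + 72109
1826527 = 25*72109 + 23802
72109 = 3*23802 + 703
23802 = 33*703 + 603
703 = 1*603 + 100
603 = 6*100 + 3
100 = 33*3 + 1
3 = 3*1 + 0
Since gcd(5551690, 123963707) = 1, back-substitute to write 1 as a combination:
1 = 100 − 33·3
1 = −33·603 + 199·100
1 = 199·703 − 232·603
1 = −232·23802 + 7855·703
1 = 7855·72109 − 23797·23802
1 = −23797·1826527 + 602780·72109
1 = 602780·5551690 − 1832137·1826527
1 = −1832137·123963707 + 40909794·5551690
So 5551690·40909794 ≡ 1 (mod 123963707).

40909794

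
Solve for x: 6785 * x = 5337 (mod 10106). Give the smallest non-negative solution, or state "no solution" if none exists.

First find gcd(6785, 10106):
10106 = 1×6785 + 3321
6785 = 2×3321 + 143
3321 = 23×143 + 32
143 = 4×32 + 15
32 = 2×15 + 2
15 = 7×2 + 1
2 = 2×1 + 0
gcd = 1, so a unique solution mod 10106 exists.
Back-substitute for the Bézout coefficients:
1 = 15 − 7·2
1 = −7·32 + 15·15
1 = 15·143 − 67·32
1 = −67·3321 + 1556·143
1 = 1556·6785 − 3179·3321
1 = −3179·10106 + 4735·6785
So 6785·(4735) ≡ 1 (mod 10106), giving 6785⁻¹ ≡ 4735.
x ≡ 6785⁻¹·5337 ≡ 4735·5337 ≡ 5695 (mod 10106).

5695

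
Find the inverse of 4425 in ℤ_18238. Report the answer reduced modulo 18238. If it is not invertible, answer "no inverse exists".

8441

gcd(18238, 4425) by repeated division:
18238 = 4*4425 + 538
4425 = 8*538 + 121
538 = 4*121 + 54
121 = 2*54 + 13
54 = 4*13 + 2
13 = 6*2 + 1
2 = 2*1 + 0
The gcd is 1. Working backward:
1 = 13 − 6·2
1 = −6·54 + 25·13
1 = 25·121 − 56·54
1 = −56·538 + 249·121
1 = 249·4425 − 2048·538
1 = −2048·18238 + 8441·4425
So 4425·8441 ≡ 1 (mod 18238).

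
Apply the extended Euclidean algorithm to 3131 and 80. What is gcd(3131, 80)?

Apply Euclid's algorithm to 3131 and 80:
3131 = 39·80 + 11
80 = 7·11 + 3
11 = 3·3 + 2
3 = 1·2 + 1
2 = 2·1 + 0
gcd(3131, 80) = 1.
Back-substituting:
1 = 3 − 2
1 = −11 + 4·3
1 = 4·80 − 29·11
1 = −29·3131 + 1135·80
So 1 = (-29)·3131 + (1135)·80.

1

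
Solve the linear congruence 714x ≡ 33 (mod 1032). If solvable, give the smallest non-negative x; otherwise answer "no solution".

no solution

gcd(714, 1032):
1032 = 1×714 + 318
714 = 2×318 + 78
318 = 4×78 + 6
78 = 13×6 + 0
gcd = 6, but 6 ∤ 33, so the congruence has no solution.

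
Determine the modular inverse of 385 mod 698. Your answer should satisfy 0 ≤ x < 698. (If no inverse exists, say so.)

gcd(698, 385) by repeated division:
698 = 1×385 + 313
385 = 1×313 + 72
313 = 4×72 + 25
72 = 2×25 + 22
25 = 1×22 + 3
22 = 7×3 + 1
3 = 3×1 + 0
gcd = 1, so the inverse exists. Back-substitute:
1 = 22 − 7·3
1 = −7·25 + 8·22
1 = 8·72 − 23·25
1 = −23·313 + 100·72
1 = 100·385 − 123·313
1 = −123·698 + 223·385
So 385·223 ≡ 1 (mod 698).

223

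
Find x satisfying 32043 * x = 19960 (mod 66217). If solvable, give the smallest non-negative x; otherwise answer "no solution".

First find gcd(32043, 66217):
66217 = 2*32043 + 2131
32043 = 15*2131 + 78
2131 = 27*78 + 25
78 = 3*25 + 3
25 = 8*3 + 1
3 = 3*1 + 0
gcd = 1, so a unique solution mod 66217 exists.
Back-substitute for the Bézout coefficients:
1 = 25 − 8·3
1 = −8·78 + 25·25
1 = 25·2131 − 683·78
1 = −683·32043 + 10270·2131
1 = 10270·66217 − 21223·32043
So 32043·(-21223) ≡ 1 (mod 66217), giving 32043⁻¹ ≡ 44994.
x ≡ 32043⁻¹·19960 ≡ 44994·19960 ≡ 45286 (mod 66217).

45286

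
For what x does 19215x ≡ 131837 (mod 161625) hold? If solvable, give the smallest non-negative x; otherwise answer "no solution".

no solution

gcd(19215, 161625):
161625 = 8·19215 + 7905
19215 = 2·7905 + 3405
7905 = 2·3405 + 1095
3405 = 3·1095 + 120
1095 = 9·120 + 15
120 = 8·15 + 0
gcd = 15, but 15 ∤ 131837, so the congruence has no solution.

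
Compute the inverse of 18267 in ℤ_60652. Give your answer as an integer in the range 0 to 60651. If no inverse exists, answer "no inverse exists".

9599

Apply the Euclidean algorithm to 60652 and 18267:
60652 = 3·18267 + 5851
18267 = 3·5851 + 714
5851 = 8·714 + 139
714 = 5·139 + 19
139 = 7·19 + 6
19 = 3·6 + 1
6 = 6·1 + 0
Since gcd(18267, 60652) = 1, back-substitute to write 1 as a combination:
1 = 19 − 3·6
1 = −3·139 + 22·19
1 = 22·714 − 113·139
1 = −113·5851 + 926·714
1 = 926·18267 − 2891·5851
1 = −2891·60652 + 9599·18267
So 18267·9599 ≡ 1 (mod 60652).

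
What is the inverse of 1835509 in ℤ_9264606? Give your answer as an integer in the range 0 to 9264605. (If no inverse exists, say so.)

Euclidean algorithm on 9264606, 1835509:
9264606 = 5×1835509 + 87061
1835509 = 21×87061 + 7228
87061 = 12×7228 + 325
7228 = 22×325 + 78
325 = 4×78 + 13
78 = 6×13 + 0
Since gcd = 13 > 1, 1835509 is not a unit mod 9264606.

no inverse exists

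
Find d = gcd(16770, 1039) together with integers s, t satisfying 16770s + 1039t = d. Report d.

1

Apply Euclid's algorithm to 16770 and 1039:
16770 = 16·1039 + 146
1039 = 7·146 + 17
146 = 8·17 + 10
17 = 1·10 + 7
10 = 1·7 + 3
7 = 2·3 + 1
3 = 3·1 + 0
gcd(16770, 1039) = 1.
Back-substituting:
1 = 7 − 2·3
1 = −2·10 + 3·7
1 = 3·17 − 5·10
1 = −5·146 + 43·17
1 = 43·1039 − 306·146
1 = −306·16770 + 4939·1039
So 1 = (-306)·16770 + (4939)·1039.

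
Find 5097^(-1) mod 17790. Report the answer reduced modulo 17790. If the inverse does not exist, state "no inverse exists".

Compute gcd(5097, 17790):
17790 = 3×5097 + 2499
5097 = 2×2499 + 99
2499 = 25×99 + 24
99 = 4×24 + 3
24 = 8×3 + 0
Since gcd = 3 > 1, 5097 is not a unit mod 17790.

no inverse exists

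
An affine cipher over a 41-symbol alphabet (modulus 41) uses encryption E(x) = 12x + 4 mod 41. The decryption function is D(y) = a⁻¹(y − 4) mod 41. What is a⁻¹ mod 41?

Extended Euclidean algorithm:
41 = 3×12 + 5
12 = 2×5 + 2
5 = 2×2 + 1
2 = 2×1 + 0
The gcd is 1. Working backward:
1 = 5 − 2·2
1 = −2·12 + 5·5
1 = 5·41 − 17·12
So 12·(-17) ≡ 1 (mod 41), and -17 ≡ 24 (mod 41).

24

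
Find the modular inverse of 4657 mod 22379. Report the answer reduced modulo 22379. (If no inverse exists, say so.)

2643

gcd(22379, 4657) by repeated division:
22379 = 4·4657 + 3751
4657 = 1·3751 + 906
3751 = 4·906 + 127
906 = 7·127 + 17
127 = 7·17 + 8
17 = 2·8 + 1
8 = 8·1 + 0
gcd = 1, so the inverse exists. Back-substitute:
1 = 17 − 2·8
1 = −2·127 + 15·17
1 = 15·906 − 107·127
1 = −107·3751 + 443·906
1 = 443·4657 − 550·3751
1 = −550·22379 + 2643·4657
So 4657·2643 ≡ 1 (mod 22379).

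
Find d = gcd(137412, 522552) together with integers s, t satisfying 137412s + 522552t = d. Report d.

12

Repeated division:
522552 = 3×137412 + 110316
137412 = 1×110316 + 27096
110316 = 4×27096 + 1932
27096 = 14×1932 + 48
1932 = 40×48 + 12
48 = 4×12 + 0
gcd(137412, 522552) = 12.
Express as a combination:
12 = 1932 − 40·48
12 = −40·27096 + 561·1932
12 = 561·110316 − 2284·27096
12 = −2284·137412 + 2845·110316
12 = 2845·522552 − 10819·137412
So 12 = (2845)·522552 + (-10819)·137412.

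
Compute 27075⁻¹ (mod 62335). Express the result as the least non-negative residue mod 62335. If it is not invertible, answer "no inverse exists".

Compute gcd(27075, 62335):
62335 = 2·27075 + 8185
27075 = 3·8185 + 2520
8185 = 3·2520 + 625
2520 = 4·625 + 20
625 = 31·20 + 5
20 = 4·5 + 0
The gcd is 5, not 1, hence no inverse exists.

no inverse exists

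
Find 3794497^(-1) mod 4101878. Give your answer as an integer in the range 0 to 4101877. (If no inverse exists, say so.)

2859949

Run Euclid on (4101878, 3794497):
4101878 = 1×3794497 + 307381
3794497 = 12×307381 + 105925
307381 = 2×105925 + 95531
105925 = 1×95531 + 10394
95531 = 9×10394 + 1985
10394 = 5×1985 + 469
1985 = 4×469 + 109
469 = 4×109 + 33
109 = 3×33 + 10
33 = 3×10 + 3
10 = 3×3 + 1
3 = 3×1 + 0
Since gcd(3794497, 4101878) = 1, back-substitute to write 1 as a combination:
1 = 10 − 3·3
1 = −3·33 + 10·10
1 = 10·109 − 33·33
1 = −33·469 + 142·109
1 = 142·1985 − 601·469
1 = −601·10394 + 3147·1985
1 = 3147·95531 − 28924·10394
1 = −28924·105925 + 32071·95531
1 = 32071·307381 − 93066·105925
1 = −93066·3794497 + 1148863·307381
1 = 1148863·4101878 − 1241929·3794497
Hence 3794497⁻¹ ≡ -1241929 ≡ 2859949 (mod 4101878).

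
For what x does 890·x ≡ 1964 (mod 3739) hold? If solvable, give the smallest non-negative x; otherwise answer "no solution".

3716

First find gcd(890, 3739):
3739 = 4·890 + 179
890 = 4·179 + 174
179 = 1·174 + 5
174 = 34·5 + 4
5 = 1·4 + 1
4 = 4·1 + 0
gcd = 1, so a unique solution mod 3739 exists.
Back-substitute for the Bézout coefficients:
1 = 5 − 4
1 = −174 + 35·5
1 = 35·179 − 36·174
1 = −36·890 + 179·179
1 = 179·3739 − 752·890
So 890·(-752) ≡ 1 (mod 3739), giving 890⁻¹ ≡ 2987.
x ≡ 890⁻¹·1964 ≡ 2987·1964 ≡ 3716 (mod 3739).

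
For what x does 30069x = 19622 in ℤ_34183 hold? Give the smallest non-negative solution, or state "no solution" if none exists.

22446

First find gcd(30069, 34183):
34183 = 1*30069 + 4114
30069 = 7*4114 + 1271
4114 = 3*1271 + 301
1271 = 4*301 + 67
301 = 4*67 + 33
67 = 2*33 + 1
33 = 33*1 + 0
gcd = 1, so a unique solution mod 34183 exists.
Back-substitute for the Bézout coefficients:
1 = 67 − 2·33
1 = −2·301 + 9·67
1 = 9·1271 − 38·301
1 = −38·4114 + 123·1271
1 = 123·30069 − 899·4114
1 = −899·34183 + 1022·30069
So 30069·(1022) ≡ 1 (mod 34183), giving 30069⁻¹ ≡ 1022.
x ≡ 30069⁻¹·19622 ≡ 1022·19622 ≡ 22446 (mod 34183).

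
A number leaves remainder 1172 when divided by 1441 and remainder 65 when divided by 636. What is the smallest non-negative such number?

826865

Write x = 1172 + 1441·k. Then 1441·k ≡ 65 − 1172 ≡ 165 (mod 636).
Need 1441⁻¹ mod 636. Extended Euclid on (636, 169):
636 = 3·169 + 129
169 = 1·129 + 40
129 = 3·40 + 9
40 = 4·9 + 4
9 = 2·4 + 1
4 = 4·1 + 0
Back-substitute:
1 = 9 − 2·4
1 = −2·40 + 9·9
1 = 9·129 − 29·40
1 = −29·169 + 38·129
1 = 38·636 − 143·169
1441⁻¹ ≡ 493 (mod 636), so k ≡ 493·165 ≡ 573 (mod 636).
x = 1172 + 1441·573 = 826865.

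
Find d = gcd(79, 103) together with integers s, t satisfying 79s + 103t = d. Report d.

Apply Euclid's algorithm to 103 and 79:
103 = 1×79 + 24
79 = 3×24 + 7
24 = 3×7 + 3
7 = 2×3 + 1
3 = 3×1 + 0
gcd(79, 103) = 1.
Express as a combination:
1 = 7 − 2·3
1 = −2·24 + 7·7
1 = 7·79 − 23·24
1 = −23·103 + 30·79
So 1 = (-23)·103 + (30)·79.

1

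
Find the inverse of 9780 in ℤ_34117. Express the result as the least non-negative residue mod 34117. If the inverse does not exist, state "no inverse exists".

Run Euclid on (34117, 9780):
34117 = 3·9780 + 4777
9780 = 2·4777 + 226
4777 = 21·226 + 31
226 = 7·31 + 9
31 = 3·9 + 4
9 = 2·4 + 1
4 = 4·1 + 0
The gcd is 1. Working backward:
1 = 9 − 2·4
1 = −2·31 + 7·9
1 = 7·226 − 51·31
1 = −51·4777 + 1078·226
1 = 1078·9780 − 2207·4777
1 = −2207·34117 + 7699·9780
So 9780·7699 ≡ 1 (mod 34117).

7699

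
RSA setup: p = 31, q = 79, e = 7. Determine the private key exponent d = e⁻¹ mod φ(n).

1003

φ(n) = (p−1)(q−1) = 30·78 = 2340.
Need d with 7·d ≡ 1 (mod 2340). Apply the extended Euclidean algorithm:
2340 = 334·7 + 2
7 = 3·2 + 1
2 = 2·1 + 0
Back-substitute:
1 = 7 − 3·2
1 = −3·2340 + 1003·7
So 7·1003 ≡ 1 (mod 2340), hence d = 1003.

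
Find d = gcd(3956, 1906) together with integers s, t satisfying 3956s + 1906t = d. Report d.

Repeated division:
3956 = 2·1906 + 144
1906 = 13·144 + 34
144 = 4·34 + 8
34 = 4·8 + 2
8 = 4·2 + 0
gcd(3956, 1906) = 2.
Back-substituting:
2 = 34 − 4·8
2 = −4·144 + 17·34
2 = 17·1906 − 225·144
2 = −225·3956 + 467·1906
So 2 = (-225)·3956 + (467)·1906.

2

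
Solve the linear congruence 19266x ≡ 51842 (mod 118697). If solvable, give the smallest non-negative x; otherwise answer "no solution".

20531

First find gcd(19266, 118697):
118697 = 6*19266 + 3101
19266 = 6*3101 + 660
3101 = 4*660 + 461
660 = 1*461 + 199
461 = 2*199 + 63
199 = 3*63 + 10
63 = 6*10 + 3
10 = 3*3 + 1
3 = 3*1 + 0
gcd = 1, so a unique solution mod 118697 exists.
Back-substitute for the Bézout coefficients:
1 = 10 − 3·3
1 = −3·63 + 19·10
1 = 19·199 − 60·63
1 = −60·461 + 139·199
1 = 139·660 − 199·461
1 = −199·3101 + 935·660
1 = 935·19266 − 5809·3101
1 = −5809·118697 + 35789·19266
So 19266·(35789) ≡ 1 (mod 118697), giving 19266⁻¹ ≡ 35789.
x ≡ 19266⁻¹·51842 ≡ 35789·51842 ≡ 20531 (mod 118697).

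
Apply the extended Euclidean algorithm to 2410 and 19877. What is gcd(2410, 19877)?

1

Apply Euclid's algorithm to 19877 and 2410:
19877 = 8·2410 + 597
2410 = 4·597 + 22
597 = 27·22 + 3
22 = 7·3 + 1
3 = 3·1 + 0
gcd(2410, 19877) = 1.
Working backward:
1 = 22 − 7·3
1 = −7·597 + 190·22
1 = 190·2410 − 767·597
1 = −767·19877 + 6326·2410
So 1 = (-767)·19877 + (6326)·2410.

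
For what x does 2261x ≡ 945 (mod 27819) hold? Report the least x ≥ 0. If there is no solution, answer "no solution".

First find gcd(2261, 27819):
27819 = 12*2261 + 687
2261 = 3*687 + 200
687 = 3*200 + 87
200 = 2*87 + 26
87 = 3*26 + 9
26 = 2*9 + 8
9 = 1*8 + 1
8 = 8*1 + 0
gcd = 1, so a unique solution mod 27819 exists.
Back-substitute for the Bézout coefficients:
1 = 9 − 8
1 = −26 + 3·9
1 = 3·87 − 10·26
1 = −10·200 + 23·87
1 = 23·687 − 79·200
1 = −79·2261 + 260·687
1 = 260·27819 − 3199·2261
So 2261·(-3199) ≡ 1 (mod 27819), giving 2261⁻¹ ≡ 24620.
x ≡ 2261⁻¹·945 ≡ 24620·945 ≡ 9216 (mod 27819).

9216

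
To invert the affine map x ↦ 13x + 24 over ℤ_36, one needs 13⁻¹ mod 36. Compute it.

25

gcd(36, 13) by repeated division:
36 = 2·13 + 10
13 = 1·10 + 3
10 = 3·3 + 1
3 = 3·1 + 0
The gcd is 1. Working backward:
1 = 10 − 3·3
1 = −3·13 + 4·10
1 = 4·36 − 11·13
So 13·(-11) ≡ 1 (mod 36), and -11 ≡ 25 (mod 36).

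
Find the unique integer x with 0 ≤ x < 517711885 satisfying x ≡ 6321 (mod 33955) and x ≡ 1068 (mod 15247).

Write x = 6321 + 33955·k. Then 33955·k ≡ 1068 − 6321 ≡ 9994 (mod 15247).
Need 33955⁻¹ mod 15247. Extended Euclid on (15247, 3461):
15247 = 4×3461 + 1403
3461 = 2×1403 + 655
1403 = 2×655 + 93
655 = 7×93 + 4
93 = 23×4 + 1
4 = 4×1 + 0
Back-substitute:
1 = 93 − 23·4
1 = −23·655 + 162·93
1 = 162·1403 − 347·655
1 = −347·3461 + 856·1403
1 = 856·15247 − 3771·3461
33955⁻¹ ≡ 11476 (mod 15247), so k ≡ 11476·9994 ≡ 3210 (mod 15247).
x = 6321 + 33955·3210 = 109001871.

109001871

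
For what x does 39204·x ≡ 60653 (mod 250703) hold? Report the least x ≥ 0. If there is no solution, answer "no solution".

First find gcd(39204, 250703):
250703 = 6×39204 + 15479
39204 = 2×15479 + 8246
15479 = 1×8246 + 7233
8246 = 1×7233 + 1013
7233 = 7×1013 + 142
1013 = 7×142 + 19
142 = 7×19 + 9
19 = 2×9 + 1
9 = 9×1 + 0
gcd = 1, so a unique solution mod 250703 exists.
Back-substitute for the Bézout coefficients:
1 = 19 − 2·9
1 = −2·142 + 15·19
1 = 15·1013 − 107·142
1 = −107·7233 + 764·1013
1 = 764·8246 − 871·7233
1 = −871·15479 + 1635·8246
1 = 1635·39204 − 4141·15479
1 = −4141·250703 + 26481·39204
So 39204·(26481) ≡ 1 (mod 250703), giving 39204⁻¹ ≡ 26481.
x ≡ 39204⁻¹·60653 ≡ 26481·60653 ≡ 148675 (mod 250703).

148675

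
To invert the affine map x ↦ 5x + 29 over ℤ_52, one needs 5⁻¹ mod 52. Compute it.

Extended Euclidean algorithm:
52 = 10*5 + 2
5 = 2*2 + 1
2 = 2*1 + 0
gcd = 1, so the inverse exists. Back-substitute:
1 = 5 − 2·2
1 = −2·52 + 21·5
So 5·21 ≡ 1 (mod 52).

21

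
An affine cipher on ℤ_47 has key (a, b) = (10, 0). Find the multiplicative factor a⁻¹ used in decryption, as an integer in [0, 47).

Extended Euclidean algorithm:
47 = 4·10 + 7
10 = 1·7 + 3
7 = 2·3 + 1
3 = 3·1 + 0
gcd = 1, so the inverse exists. Back-substitute:
1 = 7 − 2·3
1 = −2·10 + 3·7
1 = 3·47 − 14·10
Thus 10·(-14) ≡ 1 (mod 47); reducing, -14 mod 47 = 33.

33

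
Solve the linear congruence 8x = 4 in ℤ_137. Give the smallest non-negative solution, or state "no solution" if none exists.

First find gcd(8, 137):
137 = 17*8 + 1
8 = 8*1 + 0
gcd = 1, so a unique solution mod 137 exists.
Back-substitute for the Bézout coefficients:
1 = 137 − 17·8
So 8·(-17) ≡ 1 (mod 137), giving 8⁻¹ ≡ 120.
x ≡ 8⁻¹·4 ≡ 120·4 ≡ 69 (mod 137).

69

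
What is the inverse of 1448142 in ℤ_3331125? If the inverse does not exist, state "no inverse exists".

Euclidean algorithm on 3331125, 1448142:
3331125 = 2·1448142 + 434841
1448142 = 3·434841 + 143619
434841 = 3·143619 + 3984
143619 = 36·3984 + 195
3984 = 20·195 + 84
195 = 2·84 + 27
84 = 3·27 + 3
27 = 9·3 + 0
gcd(1448142, 3331125) = 3 ≠ 1, so 1448142 has no multiplicative inverse modulo 3331125.

no inverse exists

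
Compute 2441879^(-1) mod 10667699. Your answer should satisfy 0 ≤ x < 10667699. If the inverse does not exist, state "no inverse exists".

Apply the Euclidean algorithm to 10667699 and 2441879:
10667699 = 4×2441879 + 900183
2441879 = 2×900183 + 641513
900183 = 1×641513 + 258670
641513 = 2×258670 + 124173
258670 = 2×124173 + 10324
124173 = 12×10324 + 285
10324 = 36×285 + 64
285 = 4×64 + 29
64 = 2×29 + 6
29 = 4×6 + 5
6 = 1×5 + 1
5 = 5×1 + 0
The gcd is 1. Working backward:
1 = 6 − 5
1 = −29 + 5·6
1 = 5·64 − 11·29
1 = −11·285 + 49·64
1 = 49·10324 − 1775·285
1 = −1775·124173 + 21349·10324
1 = 21349·258670 − 44473·124173
1 = −44473·641513 + 110295·258670
1 = 110295·900183 − 154768·641513
1 = −154768·2441879 + 419831·900183
1 = 419831·10667699 − 1834092·2441879
Thus 2441879·(-1834092) ≡ 1 (mod 10667699); reducing, -1834092 mod 10667699 = 8833607.

8833607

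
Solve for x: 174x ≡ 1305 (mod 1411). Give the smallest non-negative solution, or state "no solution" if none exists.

First find gcd(174, 1411):
1411 = 8*174 + 19
174 = 9*19 + 3
19 = 6*3 + 1
3 = 3*1 + 0
gcd = 1, so a unique solution mod 1411 exists.
Back-substitute for the Bézout coefficients:
1 = 19 − 6·3
1 = −6·174 + 55·19
1 = 55·1411 − 446·174
So 174·(-446) ≡ 1 (mod 1411), giving 174⁻¹ ≡ 965.
x ≡ 174⁻¹·1305 ≡ 965·1305 ≡ 713 (mod 1411).

713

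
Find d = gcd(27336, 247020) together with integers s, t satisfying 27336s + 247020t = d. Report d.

12

Repeated division:
247020 = 9·27336 + 996
27336 = 27·996 + 444
996 = 2·444 + 108
444 = 4·108 + 12
108 = 9·12 + 0
gcd(27336, 247020) = 12.
Working backward:
12 = 444 − 4·108
12 = −4·996 + 9·444
12 = 9·27336 − 247·996
12 = −247·247020 + 2232·27336
So 12 = (-247)·247020 + (2232)·27336.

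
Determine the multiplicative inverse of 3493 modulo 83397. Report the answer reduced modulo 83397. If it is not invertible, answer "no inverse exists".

gcd(83397, 3493) by repeated division:
83397 = 23*3493 + 3058
3493 = 1*3058 + 435
3058 = 7*435 + 13
435 = 33*13 + 6
13 = 2*6 + 1
6 = 6*1 + 0
The gcd is 1. Working backward:
1 = 13 − 2·6
1 = −2·435 + 67·13
1 = 67·3058 − 471·435
1 = −471·3493 + 538·3058
1 = 538·83397 − 12845·3493
Hence 3493⁻¹ ≡ -12845 ≡ 70552 (mod 83397).

70552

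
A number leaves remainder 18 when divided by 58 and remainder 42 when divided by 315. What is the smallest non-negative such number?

Write x = 18 + 58·k. Then 58·k ≡ 42 − 18 ≡ 24 (mod 315).
Need 58⁻¹ mod 315. Extended Euclid on (315, 58):
315 = 5×58 + 25
58 = 2×25 + 8
25 = 3×8 + 1
8 = 8×1 + 0
Back-substitute:
1 = 25 − 3·8
1 = −3·58 + 7·25
1 = 7·315 − 38·58
58⁻¹ ≡ 277 (mod 315), so k ≡ 277·24 ≡ 33 (mod 315).
x = 18 + 58·33 = 1932.

1932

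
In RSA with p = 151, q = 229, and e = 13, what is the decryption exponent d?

φ(n) = (p−1)(q−1) = 150·228 = 34200.
Need d with 13·d ≡ 1 (mod 34200). Apply the extended Euclidean algorithm:
34200 = 2630×13 + 10
13 = 1×10 + 3
10 = 3×3 + 1
3 = 3×1 + 0
Back-substitute:
1 = 10 − 3·3
1 = −3·13 + 4·10
1 = 4·34200 − 10523·13
So 13·(-10523) ≡ 1 (mod 34200), hence d ≡ -10523 ≡ 23677 (mod 34200).

23677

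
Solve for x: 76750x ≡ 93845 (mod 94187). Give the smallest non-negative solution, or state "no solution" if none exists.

First find gcd(76750, 94187):
94187 = 1×76750 + 17437
76750 = 4×17437 + 7002
17437 = 2×7002 + 3433
7002 = 2×3433 + 136
3433 = 25×136 + 33
136 = 4×33 + 4
33 = 8×4 + 1
4 = 4×1 + 0
gcd = 1, so a unique solution mod 94187 exists.
Back-substitute for the Bézout coefficients:
1 = 33 − 8·4
1 = −8·136 + 33·33
1 = 33·3433 − 833·136
1 = −833·7002 + 1699·3433
1 = 1699·17437 − 4231·7002
1 = −4231·76750 + 18623·17437
1 = 18623·94187 − 22854·76750
So 76750·(-22854) ≡ 1 (mod 94187), giving 76750⁻¹ ≡ 71333.
x ≡ 76750⁻¹·93845 ≡ 71333·93845 ≡ 92734 (mod 94187).

92734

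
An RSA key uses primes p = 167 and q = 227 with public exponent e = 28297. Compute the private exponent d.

19989

φ(n) = (p−1)(q−1) = 166·226 = 37516.
Need d with 28297·d ≡ 1 (mod 37516). Apply the extended Euclidean algorithm:
37516 = 1·28297 + 9219
28297 = 3·9219 + 640
9219 = 14·640 + 259
640 = 2·259 + 122
259 = 2·122 + 15
122 = 8·15 + 2
15 = 7·2 + 1
2 = 2·1 + 0
Back-substitute:
1 = 15 − 7·2
1 = −7·122 + 57·15
1 = 57·259 − 121·122
1 = −121·640 + 299·259
1 = 299·9219 − 4307·640
1 = −4307·28297 + 13220·9219
1 = 13220·37516 − 17527·28297
So 28297·(-17527) ≡ 1 (mod 37516), hence d ≡ -17527 ≡ 19989 (mod 37516).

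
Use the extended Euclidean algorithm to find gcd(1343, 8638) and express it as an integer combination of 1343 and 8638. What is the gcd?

1

Repeated division:
8638 = 6×1343 + 580
1343 = 2×580 + 183
580 = 3×183 + 31
183 = 5×31 + 28
31 = 1×28 + 3
28 = 9×3 + 1
3 = 3×1 + 0
gcd(1343, 8638) = 1.
Back-substituting:
1 = 28 − 9·3
1 = −9·31 + 10·28
1 = 10·183 − 59·31
1 = −59·580 + 187·183
1 = 187·1343 − 433·580
1 = −433·8638 + 2785·1343
So 1 = (-433)·8638 + (2785)·1343.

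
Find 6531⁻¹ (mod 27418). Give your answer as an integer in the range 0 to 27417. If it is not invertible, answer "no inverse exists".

6293

Extended Euclidean algorithm:
27418 = 4*6531 + 1294
6531 = 5*1294 + 61
1294 = 21*61 + 13
61 = 4*13 + 9
13 = 1*9 + 4
9 = 2*4 + 1
4 = 4*1 + 0
gcd = 1, so the inverse exists. Back-substitute:
1 = 9 − 2·4
1 = −2·13 + 3·9
1 = 3·61 − 14·13
1 = −14·1294 + 297·61
1 = 297·6531 − 1499·1294
1 = −1499·27418 + 6293·6531
So 6531·6293 ≡ 1 (mod 27418).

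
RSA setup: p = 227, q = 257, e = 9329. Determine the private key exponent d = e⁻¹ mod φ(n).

φ(n) = (p−1)(q−1) = 226·256 = 57856.
Need d with 9329·d ≡ 1 (mod 57856). Apply the extended Euclidean algorithm:
57856 = 6·9329 + 1882
9329 = 4·1882 + 1801
1882 = 1·1801 + 81
1801 = 22·81 + 19
81 = 4·19 + 5
19 = 3·5 + 4
5 = 1·4 + 1
4 = 4·1 + 0
Back-substitute:
1 = 5 − 4
1 = −19 + 4·5
1 = 4·81 − 17·19
1 = −17·1801 + 378·81
1 = 378·1882 − 395·1801
1 = −395·9329 + 1958·1882
1 = 1958·57856 − 12143·9329
So 9329·(-12143) ≡ 1 (mod 57856), hence d ≡ -12143 ≡ 45713 (mod 57856).

45713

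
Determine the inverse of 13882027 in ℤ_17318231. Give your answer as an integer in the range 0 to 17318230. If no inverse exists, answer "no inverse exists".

Extended Euclidean algorithm:
17318231 = 1·13882027 + 3436204
13882027 = 4·3436204 + 137211
3436204 = 25·137211 + 5929
137211 = 23·5929 + 844
5929 = 7·844 + 21
844 = 40·21 + 4
21 = 5·4 + 1
4 = 4·1 + 0
gcd = 1, so the inverse exists. Back-substitute:
1 = 21 − 5·4
1 = −5·844 + 201·21
1 = 201·5929 − 1412·844
1 = −1412·137211 + 32677·5929
1 = 32677·3436204 − 818337·137211
1 = −818337·13882027 + 3306025·3436204
1 = 3306025·17318231 − 4124362·13882027
So 13882027·(-4124362) ≡ 1 (mod 17318231), and -4124362 ≡ 13193869 (mod 17318231).

13193869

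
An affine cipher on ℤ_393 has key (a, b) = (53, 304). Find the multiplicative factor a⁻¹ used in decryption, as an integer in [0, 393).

89

Apply the Euclidean algorithm to 393 and 53:
393 = 7*53 + 22
53 = 2*22 + 9
22 = 2*9 + 4
9 = 2*4 + 1
4 = 4*1 + 0
gcd = 1, so the inverse exists. Back-substitute:
1 = 9 − 2·4
1 = −2·22 + 5·9
1 = 5·53 − 12·22
1 = −12·393 + 89·53
So 53·89 ≡ 1 (mod 393).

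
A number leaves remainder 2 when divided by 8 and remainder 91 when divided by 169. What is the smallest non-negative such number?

1274

Write x = 2 + 8·k. Then 8·k ≡ 91 − 2 ≡ 89 (mod 169).
Need 8⁻¹ mod 169. Extended Euclid on (169, 8):
169 = 21*8 + 1
8 = 8*1 + 0
Back-substitute:
1 = 169 − 21·8
8⁻¹ ≡ 148 (mod 169), so k ≡ 148·89 ≡ 159 (mod 169).
x = 2 + 8·159 = 1274.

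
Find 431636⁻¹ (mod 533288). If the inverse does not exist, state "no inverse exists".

no inverse exists

Euclidean algorithm on 533288, 431636:
533288 = 1·431636 + 101652
431636 = 4·101652 + 25028
101652 = 4·25028 + 1540
25028 = 16·1540 + 388
1540 = 3·388 + 376
388 = 1·376 + 12
376 = 31·12 + 4
12 = 3·4 + 0
Since gcd = 4 > 1, 431636 is not a unit mod 533288.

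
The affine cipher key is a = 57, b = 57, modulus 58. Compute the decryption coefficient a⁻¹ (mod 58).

57

Run Euclid on (58, 57):
58 = 1·57 + 1
57 = 57·1 + 0
Since gcd(57, 58) = 1, back-substitute to write 1 as a combination:
1 = 58 − 57
So 57·(-1) ≡ 1 (mod 58), and -1 ≡ 57 (mod 58).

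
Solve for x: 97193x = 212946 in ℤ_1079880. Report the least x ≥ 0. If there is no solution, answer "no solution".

First find gcd(97193, 1079880):
1079880 = 11*97193 + 10757
97193 = 9*10757 + 380
10757 = 28*380 + 117
380 = 3*117 + 29
117 = 4*29 + 1
29 = 29*1 + 0
gcd = 1, so a unique solution mod 1079880 exists.
Back-substitute for the Bézout coefficients:
1 = 117 − 4·29
1 = −4·380 + 13·117
1 = 13·10757 − 368·380
1 = −368·97193 + 3325·10757
1 = 3325·1079880 − 36943·97193
So 97193·(-36943) ≡ 1 (mod 1079880), giving 97193⁻¹ ≡ 1042937.
x ≡ 97193⁻¹·212946 ≡ 1042937·212946 ≡ 61722 (mod 1079880).

61722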